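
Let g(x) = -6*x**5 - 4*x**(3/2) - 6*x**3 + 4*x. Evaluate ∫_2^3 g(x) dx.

By the power rule, an antiderivative is F(x) = -x**6 - 8*x**(5/2)/5 - 3*x**4/2 + 2*x**2.
Then F(3) - F(2) = (-1665/2 - 72*sqrt(3)/5) - (-80 - 32*sqrt(2)/5) = -1505/2 - 72*sqrt(3)/5 + 32*sqrt(2)/5.

-1505/2 - 72*sqrt(3)/5 + 32*sqrt(2)/5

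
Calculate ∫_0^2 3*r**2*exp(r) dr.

Integrate by parts twice (u = r^2, dv = 3*exp(r) dr).
An antiderivative is F(r) = (3*r**2 - 6*r + 6)*exp(r).
Then F(2) - F(0) = (6*exp(2)) - (6) = -6 + 6*exp(2).

-6 + 6*exp(2)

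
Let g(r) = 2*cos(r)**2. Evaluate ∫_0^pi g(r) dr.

Use the identity cos^2(r) = (1 + cos(2*r))/2.
An antiderivative is F(r) = r + sin(2*r)/2.
Then F(pi) - F(0) = (pi) - (0) = pi.

pi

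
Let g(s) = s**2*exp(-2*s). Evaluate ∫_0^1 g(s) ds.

(-5 + exp(2))*exp(-2)/4

Integrate by parts twice (u = s^2, dv = exp(-2*s) ds).
An antiderivative is F(s) = (-2*s**2 - 2*s - 1)*exp(-2*s)/4.
Then F(1) - F(0) = (-5*exp(-2)/4) - (-1/4) = (-5 + exp(2))*exp(-2)/4.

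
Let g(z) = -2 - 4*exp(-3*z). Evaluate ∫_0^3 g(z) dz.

-22/3 + 4*exp(-9)/3

An antiderivative is F(z) = -2*z + 4*exp(-3*z)/3.
Then F(3) - F(0) = (-6 + 4*exp(-9)/3) - (4/3) = -22/3 + 4*exp(-9)/3.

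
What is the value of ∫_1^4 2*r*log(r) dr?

-15/2 + 32*log(2)

Integrate by parts once (u = ln r, dv = 2*r dr).
An antiderivative is F(r) = r**2*(2*log(r) - 1)/2.
Then F(4) - F(1) = (-8 + 32*log(2)) - (-1/2) = -15/2 + 32*log(2).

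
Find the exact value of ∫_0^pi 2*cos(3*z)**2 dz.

pi

Use the identity cos^2(3*z) = (1 + cos(6*z))/2.
An antiderivative is F(z) = z + sin(6*z)/6.
Then F(pi) - F(0) = (pi) - (0) = pi.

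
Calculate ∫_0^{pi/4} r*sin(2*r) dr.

Integrate by parts once (u = r, dv = sin(2*r) dr).
An antiderivative is F(r) = -r*cos(2*r)/2 + sin(2*r)/4.
Then F(pi/4) - F(0) = (1/4) - (0) = 1/4.

1/4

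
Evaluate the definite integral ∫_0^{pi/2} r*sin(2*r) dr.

pi/4

Integrate by parts once (u = r, dv = sin(2*r) dr).
An antiderivative is F(r) = -r*cos(2*r)/2 + sin(2*r)/4.
Then F(pi/2) - F(0) = (pi/4) - (0) = pi/4.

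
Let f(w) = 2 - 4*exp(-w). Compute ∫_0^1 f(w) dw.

-2 + 4*exp(-1)

An antiderivative is F(w) = 2*w + 4*exp(-w).
Then F(1) - F(0) = (4*exp(-1) + 2) - (4) = -2 + 4*exp(-1).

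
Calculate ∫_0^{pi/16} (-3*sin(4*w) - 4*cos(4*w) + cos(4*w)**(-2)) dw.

An antiderivative is F(w) = -sin(4*w) + 3*cos(4*w)/4 + tan(4*w)/4.
Then F(pi/16) - F(0) = (1/4 - sqrt(2)/8) - (3/4) = -1/2 - sqrt(2)/8.

-1/2 - sqrt(2)/8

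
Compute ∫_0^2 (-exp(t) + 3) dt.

7 - exp(2)

An antiderivative is F(t) = 3*t - exp(t).
Then F(2) - F(0) = (6 - exp(2)) - (-1) = 7 - exp(2).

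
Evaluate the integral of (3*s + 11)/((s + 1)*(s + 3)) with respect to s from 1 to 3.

log(32/3)

Factor the denominator: s**2 + 4*s + 3 = (s + 3)(s + 1).
Partial fractions: (3*s + 11)/((s + 1)*(s + 3)) = -1/(s + 3) + 4/(s + 1).
An antiderivative is F(s) = 4*log(s + 1) - log(s + 3).
Then F(3) - F(1) = (-log(3) + 7*log(2)) - (log(4)) = log(32/3).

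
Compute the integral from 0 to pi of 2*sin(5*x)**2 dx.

Use the identity sin^2(5*x) = (1 - cos(10*x))/2.
An antiderivative is F(x) = x - sin(10*x)/10.
Then F(pi) - F(0) = (pi) - (0) = pi.

pi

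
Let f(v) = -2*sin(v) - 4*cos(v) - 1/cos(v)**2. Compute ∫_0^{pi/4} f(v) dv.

An antiderivative is F(v) = -4*sin(v) + 2*cos(v) - tan(v).
Then F(pi/4) - F(0) = (-sqrt(2) - 1) - (2) = -3 - sqrt(2).

-3 - sqrt(2)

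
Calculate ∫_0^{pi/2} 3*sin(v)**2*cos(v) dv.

1

Let u = sin(v), so du = cos(v) dv. When v = 0, u = 0; when v = pi/2, u = 1.
The integral becomes 3·∫ u**2 du from 0 to 1, with antiderivative u**3.
Back in v: F(v) = sin(v)**3.
Then F(pi/2) - F(0) = (1) - (0) = 1.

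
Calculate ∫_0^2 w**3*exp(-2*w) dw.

3/8 - 71*exp(-4)/8

Integrate by parts 3 times (u = w^3, dv = exp(-2*w) dw).
An antiderivative is F(w) = (-4*w**3 - 6*w**2 - 6*w - 3)*exp(-2*w)/8.
Then F(2) - F(0) = (-71*exp(-4)/8) - (-3/8) = 3/8 - 71*exp(-4)/8.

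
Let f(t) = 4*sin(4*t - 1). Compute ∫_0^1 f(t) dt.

cos(1) - cos(3)

Let u = 4*t - 1, so du = 4 dt. When t = 0, u = -1; when t = 1, u = 3.
The integral becomes ∫ sin(u) du from -1 to 3, with antiderivative -cos(u).
Back in t: F(t) = -cos(4*t - 1).
Then F(1) - F(0) = (-cos(3)) - (-cos(1)) = cos(1) - cos(3).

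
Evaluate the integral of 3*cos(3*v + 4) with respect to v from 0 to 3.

sin(13) - sin(4)

Let u = 3*v + 4, so du = 3 dv. When v = 0, u = 4; when v = 3, u = 13.
The integral becomes ∫ cos(u) du from 4 to 13, with antiderivative sin(u).
Back in v: F(v) = sin(3*v + 4).
Then F(3) - F(0) = (sin(13)) - (sin(4)) = sin(13) - sin(4).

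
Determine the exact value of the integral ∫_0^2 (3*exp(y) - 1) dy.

-5 + 3*exp(2)

An antiderivative is F(y) = -y + 3*exp(y).
Then F(2) - F(0) = (-2 + 3*exp(2)) - (3) = -5 + 3*exp(2).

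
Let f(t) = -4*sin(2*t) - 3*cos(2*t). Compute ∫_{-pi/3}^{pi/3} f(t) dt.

An antiderivative is F(t) = -3*sin(2*t)/2 + 2*cos(2*t).
Then F(pi/3) - F(-pi/3) = (-3*sqrt(3)/4 - 1) - (-1 + 3*sqrt(3)/4) = -3*sqrt(3)/2.

-3*sqrt(3)/2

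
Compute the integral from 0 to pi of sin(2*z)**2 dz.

Use the identity sin^2(2*z) = (1 - cos(4*z))/2.
An antiderivative is F(z) = z/2 - sin(4*z)/8.
Then F(pi) - F(0) = (pi/2) - (0) = pi/2.

pi/2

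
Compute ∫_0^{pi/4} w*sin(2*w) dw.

Integrate by parts once (u = w, dv = sin(2*w) dw).
An antiderivative is F(w) = -w*cos(2*w)/2 + sin(2*w)/4.
Then F(pi/4) - F(0) = (1/4) - (0) = 1/4.

1/4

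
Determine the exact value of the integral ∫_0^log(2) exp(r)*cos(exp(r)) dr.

Let u = exp(r), so du = exp(r) dr. When r = 0, u = 1; when r = log(2), u = 2.
The integral becomes ∫ cos(u) du from 1 to 2, with antiderivative sin(u).
Back in r: F(r) = sin(exp(r)).
Then F(log(2)) - F(0) = (sin(2)) - (sin(1)) = -sin(1) + sin(2).

-sin(1) + sin(2)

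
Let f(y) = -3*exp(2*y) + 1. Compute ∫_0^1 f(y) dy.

An antiderivative is F(y) = -3*exp(2*y)/2 + y.
Then F(1) - F(0) = (1 - 3*exp(2)/2) - (-3/2) = 5/2 - 3*exp(2)/2.

5/2 - 3*exp(2)/2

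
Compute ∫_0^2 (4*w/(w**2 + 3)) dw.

Let u = w**2 + 3, so du = 2*w dw. When w = 0, u = 3; when w = 2, u = 7.
The integral becomes 2·∫ 1/u du from 3 to 7, with antiderivative 2*log(u).
Back in w: F(w) = 2*log(w**2 + 3).
Then F(2) - F(0) = (log(49)) - (log(9)) = log(49/9).

log(49/9)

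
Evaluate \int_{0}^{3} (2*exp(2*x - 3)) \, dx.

Let u = 2*x - 3, so du = 2 dx. When x = 0, u = -3; when x = 3, u = 3.
The integral becomes ∫ exp(u) du from -3 to 3, with antiderivative exp(u).
Back in x: F(x) = exp(2*x - 3).
Then F(3) - F(0) = (exp(3)) - (exp(-3)) = 2*sinh(3).

2*sinh(3)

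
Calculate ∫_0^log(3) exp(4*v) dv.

20

Let u = exp(v), so du = exp(v) dv. When v = 0, u = 1; when v = log(3), u = 3.
The integral becomes ∫ u**3 du from 1 to 3, with antiderivative u**4/4.
Back in v: F(v) = exp(4*v)/4.
Then F(log(3)) - F(0) = (81/4) - (1/4) = 20.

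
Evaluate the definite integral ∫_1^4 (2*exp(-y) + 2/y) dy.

An antiderivative is F(y) = 2*log(y) - 2*exp(-y).
Then F(4) - F(1) = (-2*exp(-4) + 4*log(2)) - (-2*exp(-1)) = -2*exp(-4) + 2*exp(-1) + 4*log(2).

-2*exp(-4) + 2*exp(-1) + 4*log(2)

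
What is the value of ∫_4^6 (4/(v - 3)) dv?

log(81)

An antiderivative is F(v) = 4*log(v - 3).
Then F(6) - F(4) = (log(81)) - (0) = log(81).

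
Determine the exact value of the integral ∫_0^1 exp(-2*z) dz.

-(1 - exp(2))*exp(-2)/2

An antiderivative is F(z) = -exp(-2*z)/2.
Then F(1) - F(0) = (-exp(-2)/2) - (-1/2) = -(1 - exp(2))*exp(-2)/2.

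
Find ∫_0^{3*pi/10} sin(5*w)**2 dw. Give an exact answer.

3*pi/20

Use the identity sin^2(5*w) = (1 - cos(10*w))/2.
An antiderivative is F(w) = w/2 - sin(10*w)/20.
Then F(3*pi/10) - F(0) = (3*pi/20) - (0) = 3*pi/20.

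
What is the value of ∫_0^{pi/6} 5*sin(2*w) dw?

An antiderivative is F(w) = -5*cos(2*w)/2.
Then F(pi/6) - F(0) = (-5/4) - (-5/2) = 5/4.

5/4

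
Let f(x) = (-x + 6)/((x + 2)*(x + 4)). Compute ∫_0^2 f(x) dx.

Factor the denominator: x**2 + 6*x + 8 = (x + 4)(x + 2).
Partial fractions: (-x + 6)/((x + 2)*(x + 4)) = -5/(x + 4) + 4/(x + 2).
An antiderivative is F(x) = 4*log(x + 2) - 5*log(x + 4).
Then F(2) - F(0) = (-5*log(3) + 3*log(2)) - (-log(64)) = -5*log(3) + 9*log(2).

-5*log(3) + 9*log(2)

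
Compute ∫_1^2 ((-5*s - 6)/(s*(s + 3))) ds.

Factor the denominator: s**2 + 3*s = (s + 3)s.
Partial fractions: (-5*s - 6)/(s*(s + 3)) = -3/(s + 3) - 2/s.
An antiderivative is F(s) = -2*log(s) - 3*log(s + 3).
Then F(2) - F(1) = (-3*log(5) - 2*log(2)) - (-log(64)) = -3*log(5) + 4*log(2).

-3*log(5) + 4*log(2)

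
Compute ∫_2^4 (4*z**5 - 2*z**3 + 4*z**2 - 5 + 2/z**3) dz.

By the power rule, an antiderivative is F(z) = 2*z**6/3 - z**4/2 + 4*z**3/3 - 5*z - 1/z**2.
Then F(4) - F(2) = (42687/16) - (421/12) = 126377/48.

126377/48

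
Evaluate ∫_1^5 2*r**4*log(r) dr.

Integrate by parts once (u = ln r, dv = 2*r**4 dr).
An antiderivative is F(r) = 2*r**5*(5*log(r) - 1)/25.
Then F(5) - F(1) = (-250 + 1250*log(5)) - (-2/25) = -6248/25 + 1250*log(5).

-6248/25 + 1250*log(5)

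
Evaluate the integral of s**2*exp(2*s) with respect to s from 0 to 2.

Integrate by parts twice (u = s^2, dv = exp(2*s) ds).
An antiderivative is F(s) = (2*s**2 - 2*s + 1)*exp(2*s)/4.
Then F(2) - F(0) = (5*exp(4)/4) - (1/4) = -1/4 + 5*exp(4)/4.

-1/4 + 5*exp(4)/4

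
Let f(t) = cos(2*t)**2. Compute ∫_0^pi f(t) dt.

pi/2

Use the identity cos^2(2*t) = (1 + cos(4*t))/2.
An antiderivative is F(t) = t/2 + sin(4*t)/8.
Then F(pi) - F(0) = (pi/2) - (0) = pi/2.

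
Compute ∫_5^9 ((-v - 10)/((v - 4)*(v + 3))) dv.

Factor the denominator: v**2 - v - 12 = (v + 3)(v - 4).
Partial fractions: (-v - 10)/((v - 4)*(v + 3)) = 1/(v + 3) - 2/(v - 4).
An antiderivative is F(v) = -2*log(v - 4) + log(v + 3).
Then F(9) - F(5) = (log(12/25)) - (log(8)) = log(3/50).

log(3/50)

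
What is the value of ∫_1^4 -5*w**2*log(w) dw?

Integrate by parts once (u = ln w, dv = -5*w**2 dw).
An antiderivative is F(w) = -5*w**3*(3*log(w) - 1)/9.
Then F(4) - F(1) = (320/9 - 640*log(2)/3) - (5/9) = 35 - 640*log(2)/3.

35 - 640*log(2)/3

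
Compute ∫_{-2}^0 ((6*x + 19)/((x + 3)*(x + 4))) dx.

Factor the denominator: x**2 + 7*x + 12 = (x + 4)(x + 3).
Partial fractions: (6*x + 19)/((x + 3)*(x + 4)) = 5/(x + 4) + 1/(x + 3).
An antiderivative is F(x) = log(x + 3) + 5*log(x + 4).
Then F(0) - F(-2) = (log(3) + 10*log(2)) - (log(32)) = log(96).

log(96)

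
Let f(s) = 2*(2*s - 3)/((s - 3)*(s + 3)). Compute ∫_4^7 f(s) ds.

-3*log(7) + 5*log(2) + 3*log(5)

Factor the denominator: s**2 - 9 = (s + 3)(s - 3).
Partial fractions: 2*(2*s - 3)/((s - 3)*(s + 3)) = 3/(s + 3) + 1/(s - 3).
An antiderivative is F(s) = log(s - 3) + 3*log(s + 3).
Then F(7) - F(4) = (5*log(2) + 3*log(5)) - (3*log(7)) = -3*log(7) + 5*log(2) + 3*log(5).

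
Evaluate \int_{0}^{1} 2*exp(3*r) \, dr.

-2/3 + 2*exp(3)/3

An antiderivative is F(r) = 2*exp(3*r)/3.
Then F(1) - F(0) = (2*exp(3)/3) - (2/3) = -2/3 + 2*exp(3)/3.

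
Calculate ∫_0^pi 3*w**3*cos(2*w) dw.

Integrate by parts 3 times (u = w^3, dv = 3*cos(2*w) dw).
An antiderivative is F(w) = 3*w**3*sin(2*w)/2 + 9*w**2*cos(2*w)/4 - 9*w*sin(2*w)/4 - 9*cos(2*w)/8.
Then F(pi) - F(0) = (-9/8 + 9*pi**2/4) - (-9/8) = 9*pi**2/4.

9*pi**2/4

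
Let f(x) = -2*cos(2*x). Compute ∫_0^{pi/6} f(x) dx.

An antiderivative is F(x) = -sin(2*x).
Then F(pi/6) - F(0) = (-sqrt(3)/2) - (0) = -sqrt(3)/2.

-sqrt(3)/2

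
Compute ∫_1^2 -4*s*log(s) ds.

Integrate by parts once (u = ln s, dv = -4*s ds).
An antiderivative is F(s) = -s**2*(2*log(s) - 1).
Then F(2) - F(1) = (4 - 8*log(2)) - (1) = 3 - 8*log(2).

3 - 8*log(2)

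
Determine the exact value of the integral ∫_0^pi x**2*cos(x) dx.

Integrate by parts twice (u = x^2, dv = cos(x) dx).
An antiderivative is F(x) = x**2*sin(x) + 2*x*cos(x) - 2*sin(x).
Then F(pi) - F(0) = (-2*pi) - (0) = -2*pi.

-2*pi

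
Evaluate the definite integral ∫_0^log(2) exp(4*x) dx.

15/4

Let u = exp(x), so du = exp(x) dx. When x = 0, u = 1; when x = log(2), u = 2.
The integral becomes ∫ u**3 du from 1 to 2, with antiderivative u**4/4.
Back in x: F(x) = exp(4*x)/4.
Then F(log(2)) - F(0) = (4) - (1/4) = 15/4.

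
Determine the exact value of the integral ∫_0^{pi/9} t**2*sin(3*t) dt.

-1/27 - pi**2/486 + sqrt(3)*pi/81

Integrate by parts twice (u = t^2, dv = sin(3*t) dt).
An antiderivative is F(t) = -t**2*cos(3*t)/3 + 2*t*sin(3*t)/9 + 2*cos(3*t)/27.
Then F(pi/9) - F(0) = (-pi**2/486 + 1/27 + sqrt(3)*pi/81) - (2/27) = -1/27 - pi**2/486 + sqrt(3)*pi/81.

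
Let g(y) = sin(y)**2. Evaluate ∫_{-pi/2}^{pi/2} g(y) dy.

Use the identity sin^2(y) = (1 - cos(2*y))/2.
An antiderivative is F(y) = y/2 - sin(2*y)/4.
Then F(pi/2) - F(-pi/2) = (pi/4) - (-pi/4) = pi/2.

pi/2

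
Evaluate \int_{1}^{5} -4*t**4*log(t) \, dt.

12496/25 - 2500*log(5)

Integrate by parts once (u = ln t, dv = -4*t**4 dt).
An antiderivative is F(t) = -4*t**5*(5*log(t) - 1)/25.
Then F(5) - F(1) = (500 - 2500*log(5)) - (4/25) = 12496/25 - 2500*log(5).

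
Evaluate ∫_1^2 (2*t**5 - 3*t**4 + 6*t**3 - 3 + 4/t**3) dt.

By the power rule, an antiderivative is F(t) = t**6/3 - 3*t**5/5 + 3*t**4/2 - 3*t - 2/t**2.
Then F(2) - F(1) = (589/30) - (-113/30) = 117/5.

117/5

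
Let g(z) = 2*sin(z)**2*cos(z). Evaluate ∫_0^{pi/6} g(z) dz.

Let u = sin(z), so du = cos(z) dz. When z = 0, u = 0; when z = pi/6, u = 1/2.
The integral becomes 2·∫ u**2 du from 0 to 1/2, with antiderivative 2*u**3/3.
Back in z: F(z) = 2*sin(z)**3/3.
Then F(pi/6) - F(0) = (1/12) - (0) = 1/12.

1/12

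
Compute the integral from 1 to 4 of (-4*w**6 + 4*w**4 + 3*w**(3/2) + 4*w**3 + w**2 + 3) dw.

-287739/35

By the power rule, an antiderivative is F(w) = -4*w**7/7 + 6*w**(5/2)/5 + 4*w**5/5 + w**4 + w**3/3 + 3*w.
Then F(4) - F(1) = (-862612/105) - (121/21) = -287739/35.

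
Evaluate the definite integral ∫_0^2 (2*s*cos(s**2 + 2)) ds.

Let u = s**2 + 2, so du = 2*s ds. When s = 0, u = 2; when s = 2, u = 6.
The integral becomes ∫ cos(u) du from 2 to 6, with antiderivative sin(u).
Back in s: F(s) = sin(s**2 + 2).
Then F(2) - F(0) = (sin(6)) - (sin(2)) = -sin(2) + sin(6).

-sin(2) + sin(6)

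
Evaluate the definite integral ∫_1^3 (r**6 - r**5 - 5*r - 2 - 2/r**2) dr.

3478/21

By the power rule, an antiderivative is F(r) = r**7/7 - r**6/6 - 5*r**2/2 - 2*r + 2/r.
Then F(3) - F(1) = (3425/21) - (-53/21) = 3478/21.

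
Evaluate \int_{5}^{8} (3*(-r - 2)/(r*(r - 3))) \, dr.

-7*log(5) + 11*log(2)

Factor the denominator: r**2 - 3*r = r(r - 3).
Partial fractions: 3*(-r - 2)/(r*(r - 3)) = 2/r - 5/(r - 3).
An antiderivative is F(r) = 2*log(r) - 5*log(r - 3).
Then F(8) - F(5) = (-5*log(5) + 6*log(2)) - (log(25/32)) = -7*log(5) + 11*log(2).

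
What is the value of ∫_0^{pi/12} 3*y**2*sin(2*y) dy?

Integrate by parts twice (u = y^2, dv = 3*sin(2*y) dy).
An antiderivative is F(y) = -3*y**2*cos(2*y)/2 + 3*y*sin(2*y)/2 + 3*cos(2*y)/4.
Then F(pi/12) - F(0) = (-sqrt(3)*pi**2/192 + pi/16 + 3*sqrt(3)/8) - (3/4) = -3/4 - sqrt(3)*pi**2/192 + pi/16 + 3*sqrt(3)/8.

-3/4 - sqrt(3)*pi**2/192 + pi/16 + 3*sqrt(3)/8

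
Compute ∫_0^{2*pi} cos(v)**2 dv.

Use the identity cos^2(v) = (1 + cos(2*v))/2.
An antiderivative is F(v) = v/2 + sin(2*v)/4.
Then F(2*pi) - F(0) = (pi) - (0) = pi.

pi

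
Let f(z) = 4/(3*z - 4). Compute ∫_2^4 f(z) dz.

An antiderivative is F(z) = 4*log(3*z - 4)/3.
Then F(4) - F(2) = (log(16)) - (4*log(2)/3) = 8*log(2)/3.

8*log(2)/3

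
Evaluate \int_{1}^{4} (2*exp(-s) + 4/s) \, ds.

-2*exp(-4) + 2*exp(-1) + 8*log(2)

An antiderivative is F(s) = 4*log(s) - 2*exp(-s).
Then F(4) - F(1) = (-2*exp(-4) + 8*log(2)) - (-2*exp(-1)) = -2*exp(-4) + 2*exp(-1) + 8*log(2).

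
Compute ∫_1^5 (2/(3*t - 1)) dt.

2*log(7)/3

An antiderivative is F(t) = 2*log(3*t - 1)/3.
Then F(5) - F(1) = (2*log(14)/3) - (2*log(2)/3) = 2*log(7)/3.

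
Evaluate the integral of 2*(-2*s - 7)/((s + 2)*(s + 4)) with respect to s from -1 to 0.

Factor the denominator: s**2 + 6*s + 8 = (s + 4)(s + 2).
Partial fractions: 2*(-2*s - 7)/((s + 2)*(s + 4)) = -1/(s + 4) - 3/(s + 2).
An antiderivative is F(s) = -3*log(s + 2) - log(s + 4).
Then F(0) - F(-1) = (-log(32)) - (-log(3)) = log(3/32).

log(3/32)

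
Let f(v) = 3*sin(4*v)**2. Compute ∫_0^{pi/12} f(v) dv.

-3*sqrt(3)/32 + pi/8

Use the identity sin^2(4*v) = (1 - cos(8*v))/2.
An antiderivative is F(v) = 3*v/2 - 3*sin(8*v)/16.
Then F(pi/12) - F(0) = (-3*sqrt(3)/32 + pi/8) - (0) = -3*sqrt(3)/32 + pi/8.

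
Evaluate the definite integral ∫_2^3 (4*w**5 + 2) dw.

By the power rule, an antiderivative is F(w) = 2*w**6/3 + 2*w.
Then F(3) - F(2) = (492) - (140/3) = 1336/3.

1336/3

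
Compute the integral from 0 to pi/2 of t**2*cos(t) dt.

Integrate by parts twice (u = t^2, dv = cos(t) dt).
An antiderivative is F(t) = t**2*sin(t) + 2*t*cos(t) - 2*sin(t).
Then F(pi/2) - F(0) = (-2 + pi**2/4) - (0) = -2 + pi**2/4.

-2 + pi**2/4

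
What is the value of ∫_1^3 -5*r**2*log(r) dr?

130/9 - 45*log(3)

Integrate by parts once (u = ln r, dv = -5*r**2 dr).
An antiderivative is F(r) = -5*r**3*(3*log(r) - 1)/9.
Then F(3) - F(1) = (15 - 45*log(3)) - (5/9) = 130/9 - 45*log(3).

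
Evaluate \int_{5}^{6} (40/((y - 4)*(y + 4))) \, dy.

-5*log(5) + 10*log(3)

Factor the denominator: y**2 - 16 = (y + 4)(y - 4).
Partial fractions: 40/((y - 4)*(y + 4)) = -5/(y + 4) + 5/(y - 4).
An antiderivative is F(y) = 5*log(y - 4) - 5*log(y + 4).
Then F(6) - F(5) = (-5*log(5)) - (-10*log(3)) = -5*log(5) + 10*log(3).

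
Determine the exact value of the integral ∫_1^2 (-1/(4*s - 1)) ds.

-log(7)/4 + log(3)/4

An antiderivative is F(s) = -log(4*s - 1)/4.
Then F(2) - F(1) = (-log(7)/4) - (-log(3)/4) = -log(7)/4 + log(3)/4.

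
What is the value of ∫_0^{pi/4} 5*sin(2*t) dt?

An antiderivative is F(t) = -5*cos(2*t)/2.
Then F(pi/4) - F(0) = (0) - (-5/2) = 5/2.

5/2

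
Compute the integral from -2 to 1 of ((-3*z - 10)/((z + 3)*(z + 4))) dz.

-log(25)

Factor the denominator: z**2 + 7*z + 12 = (z + 4)(z + 3).
Partial fractions: (-3*z - 10)/((z + 3)*(z + 4)) = -2/(z + 4) - 1/(z + 3).
An antiderivative is F(z) = -log(z + 3) - 2*log(z + 4).
Then F(1) - F(-2) = (-log(100)) - (-log(4)) = -log(25).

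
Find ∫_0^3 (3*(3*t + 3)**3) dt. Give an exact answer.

Let u = 3*t + 3, so du = 3 dt. When t = 0, u = 3; when t = 3, u = 12.
The integral becomes ∫ u**3 du from 3 to 12, with antiderivative u**4/4.
Back in t: F(t) = (3*t + 3)**4/4.
Then F(3) - F(0) = (5184) - (81/4) = 20655/4.

20655/4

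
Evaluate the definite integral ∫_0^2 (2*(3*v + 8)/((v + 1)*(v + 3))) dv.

Factor the denominator: v**2 + 4*v + 3 = (v + 3)(v + 1).
Partial fractions: 2*(3*v + 8)/((v + 1)*(v + 3)) = 1/(v + 3) + 5/(v + 1).
An antiderivative is F(v) = 5*log(v + 1) + log(v + 3).
Then F(2) - F(0) = (log(5) + 5*log(3)) - (log(3)) = log(5) + 4*log(3).

log(5) + 4*log(3)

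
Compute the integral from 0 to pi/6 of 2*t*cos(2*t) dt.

Integrate by parts once (u = t, dv = 2*cos(2*t) dt).
An antiderivative is F(t) = t*sin(2*t) + cos(2*t)/2.
Then F(pi/6) - F(0) = (1/4 + sqrt(3)*pi/12) - (1/2) = -1/4 + sqrt(3)*pi/12.

-1/4 + sqrt(3)*pi/12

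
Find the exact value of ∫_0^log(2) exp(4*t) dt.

Let u = exp(t), so du = exp(t) dt. When t = 0, u = 1; when t = log(2), u = 2.
The integral becomes ∫ u**3 du from 1 to 2, with antiderivative u**4/4.
Back in t: F(t) = exp(4*t)/4.
Then F(log(2)) - F(0) = (4) - (1/4) = 15/4.

15/4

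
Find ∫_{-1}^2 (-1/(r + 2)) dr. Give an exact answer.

-log(4)

An antiderivative is F(r) = -log(r + 2).
Then F(2) - F(-1) = (-log(4)) - (0) = -log(4).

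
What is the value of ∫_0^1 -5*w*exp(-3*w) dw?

-5/9 + 20*exp(-3)/9

Integrate by parts once (u = w, dv = -5*exp(-3*w) dw).
An antiderivative is F(w) = (15*w + 5)*exp(-3*w)/9.
Then F(1) - F(0) = (20*exp(-3)/9) - (5/9) = -5/9 + 20*exp(-3)/9.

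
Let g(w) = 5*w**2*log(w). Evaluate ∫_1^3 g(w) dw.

-130/9 + 45*log(3)

Integrate by parts once (u = ln w, dv = 5*w**2 dw).
An antiderivative is F(w) = 5*w**3*(3*log(w) - 1)/9.
Then F(3) - F(1) = (-15 + 45*log(3)) - (-5/9) = -130/9 + 45*log(3).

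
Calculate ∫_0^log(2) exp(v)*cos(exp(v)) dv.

Let u = exp(v), so du = exp(v) dv. When v = 0, u = 1; when v = log(2), u = 2.
The integral becomes ∫ cos(u) du from 1 to 2, with antiderivative sin(u).
Back in v: F(v) = sin(exp(v)).
Then F(log(2)) - F(0) = (sin(2)) - (sin(1)) = -sin(1) + sin(2).

-sin(1) + sin(2)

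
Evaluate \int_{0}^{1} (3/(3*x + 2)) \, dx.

Let u = 3*x + 2, so du = 3 dx. When x = 0, u = 2; when x = 1, u = 5.
The integral becomes ∫ 1/u du from 2 to 5, with antiderivative log(u).
Back in x: F(x) = log(3*x + 2).
Then F(1) - F(0) = (log(5)) - (log(2)) = log(5/2).

log(5/2)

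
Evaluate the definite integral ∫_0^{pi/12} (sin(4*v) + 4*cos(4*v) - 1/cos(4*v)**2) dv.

An antiderivative is F(v) = sin(4*v) - cos(4*v)/4 - tan(4*v)/4.
Then F(pi/12) - F(0) = (-1/8 + sqrt(3)/4) - (-1/4) = 1/8 + sqrt(3)/4.

1/8 + sqrt(3)/4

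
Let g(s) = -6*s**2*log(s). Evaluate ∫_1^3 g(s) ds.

52/3 - 54*log(3)

Integrate by parts once (u = ln s, dv = -6*s**2 ds).
An antiderivative is F(s) = -2*s**3*(3*log(s) - 1)/3.
Then F(3) - F(1) = (18 - 54*log(3)) - (2/3) = 52/3 - 54*log(3).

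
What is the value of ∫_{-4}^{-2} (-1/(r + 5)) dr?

An antiderivative is F(r) = -log(r + 5).
Then F(-2) - F(-4) = (-log(3)) - (0) = -log(3).

-log(3)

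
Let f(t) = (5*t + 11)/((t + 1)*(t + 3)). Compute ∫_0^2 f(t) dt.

log(75)

Factor the denominator: t**2 + 4*t + 3 = (t + 3)(t + 1).
Partial fractions: (5*t + 11)/((t + 1)*(t + 3)) = 2/(t + 3) + 3/(t + 1).
An antiderivative is F(t) = 3*log(t + 1) + 2*log(t + 3).
Then F(2) - F(0) = (2*log(5) + 3*log(3)) - (log(9)) = log(75).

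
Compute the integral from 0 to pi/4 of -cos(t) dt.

An antiderivative is F(t) = -sin(t).
Then F(pi/4) - F(0) = (-sqrt(2)/2) - (0) = -sqrt(2)/2.

-sqrt(2)/2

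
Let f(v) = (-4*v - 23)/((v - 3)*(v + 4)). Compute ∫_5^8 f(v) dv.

Factor the denominator: v**2 + v - 12 = (v + 4)(v - 3).
Partial fractions: (-4*v - 23)/((v - 3)*(v + 4)) = 1/(v + 4) - 5/(v - 3).
An antiderivative is F(v) = -5*log(v - 3) + log(v + 4).
Then F(8) - F(5) = (-5*log(5) + log(3) + 2*log(2)) - (log(9/32)) = -5*log(5) - log(3) + 7*log(2).

-5*log(5) - log(3) + 7*log(2)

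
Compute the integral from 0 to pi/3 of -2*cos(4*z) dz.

sqrt(3)/4

An antiderivative is F(z) = -sin(4*z)/2.
Then F(pi/3) - F(0) = (sqrt(3)/4) - (0) = sqrt(3)/4.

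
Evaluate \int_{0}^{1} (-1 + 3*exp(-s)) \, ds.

An antiderivative is F(s) = -s - 3*exp(-s).
Then F(1) - F(0) = (-3*exp(-1) - 1) - (-3) = 2 - 3*exp(-1).

2 - 3*exp(-1)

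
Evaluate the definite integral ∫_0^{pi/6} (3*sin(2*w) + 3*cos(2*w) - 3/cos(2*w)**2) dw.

3/4 - 3*sqrt(3)/4

An antiderivative is F(w) = 3*sin(2*w)/2 - 3*cos(2*w)/2 - 3*tan(2*w)/2.
Then F(pi/6) - F(0) = (-3*sqrt(3)/4 - 3/4) - (-3/2) = 3/4 - 3*sqrt(3)/4.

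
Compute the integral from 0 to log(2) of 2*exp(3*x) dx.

Let u = exp(x), so du = exp(x) dx. When x = 0, u = 1; when x = log(2), u = 2.
The integral becomes 2·∫ u**2 du from 1 to 2, with antiderivative 2*u**3/3.
Back in x: F(x) = 2*exp(3*x)/3.
Then F(log(2)) - F(0) = (16/3) - (2/3) = 14/3.

14/3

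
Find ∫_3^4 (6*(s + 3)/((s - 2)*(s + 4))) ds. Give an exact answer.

Factor the denominator: s**2 + 2*s - 8 = (s + 4)(s - 2).
Partial fractions: 6*(s + 3)/((s - 2)*(s + 4)) = 1/(s + 4) + 5/(s - 2).
An antiderivative is F(s) = 5*log(s - 2) + log(s + 4).
Then F(4) - F(3) = (8*log(2)) - (log(7)) = -log(7) + 8*log(2).

-log(7) + 8*log(2)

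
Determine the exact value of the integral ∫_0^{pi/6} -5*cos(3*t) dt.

-5/3

An antiderivative is F(t) = -5*sin(3*t)/3.
Then F(pi/6) - F(0) = (-5/3) - (0) = -5/3.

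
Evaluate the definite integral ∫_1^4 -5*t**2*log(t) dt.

Integrate by parts once (u = ln t, dv = -5*t**2 dt).
An antiderivative is F(t) = -5*t**3*(3*log(t) - 1)/9.
Then F(4) - F(1) = (320/9 - 640*log(2)/3) - (5/9) = 35 - 640*log(2)/3.

35 - 640*log(2)/3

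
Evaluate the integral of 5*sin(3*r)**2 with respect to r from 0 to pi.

5*pi/2

Use the identity sin^2(3*r) = (1 - cos(6*r))/2.
An antiderivative is F(r) = 5*r/2 - 5*sin(6*r)/12.
Then F(pi) - F(0) = (5*pi/2) - (0) = 5*pi/2.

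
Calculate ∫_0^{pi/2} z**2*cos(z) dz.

-2 + pi**2/4

Integrate by parts twice (u = z^2, dv = cos(z) dz).
An antiderivative is F(z) = z**2*sin(z) + 2*z*cos(z) - 2*sin(z).
Then F(pi/2) - F(0) = (-2 + pi**2/4) - (0) = -2 + pi**2/4.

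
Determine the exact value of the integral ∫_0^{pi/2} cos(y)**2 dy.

Use the identity cos^2(y) = (1 + cos(2*y))/2.
An antiderivative is F(y) = y/2 + sin(2*y)/4.
Then F(pi/2) - F(0) = (pi/4) - (0) = pi/4.

pi/4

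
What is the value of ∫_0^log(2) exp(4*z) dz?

15/4

Let u = exp(z), so du = exp(z) dz. When z = 0, u = 1; when z = log(2), u = 2.
The integral becomes ∫ u**3 du from 1 to 2, with antiderivative u**4/4.
Back in z: F(z) = exp(4*z)/4.
Then F(log(2)) - F(0) = (4) - (1/4) = 15/4.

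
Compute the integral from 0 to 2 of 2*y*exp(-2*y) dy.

Integrate by parts once (u = y, dv = 2*exp(-2*y) dy).
An antiderivative is F(y) = (-2*y - 1)*exp(-2*y)/2.
Then F(2) - F(0) = (-5*exp(-4)/2) - (-1/2) = (-5 + exp(4))*exp(-4)/2.

(-5 + exp(4))*exp(-4)/2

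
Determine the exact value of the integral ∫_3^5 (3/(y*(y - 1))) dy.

-3*log(5) + 3*log(2) + 3*log(3)

Factor the denominator: y**2 - y = y(y - 1).
Partial fractions: 3/(y*(y - 1)) = -3/y + 3/(y - 1).
An antiderivative is F(y) = -3*log(y) + 3*log(y - 1).
Then F(5) - F(3) = (-3*log(5) + 6*log(2)) - (log(8/27)) = -3*log(5) + 3*log(2) + 3*log(3).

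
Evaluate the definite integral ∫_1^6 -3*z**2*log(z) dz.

-216*log(3) - 216*log(2) + 215/3

Integrate by parts once (u = ln z, dv = -3*z**2 dz).
An antiderivative is F(z) = -z**3*(3*log(z) - 1)/3.
Then F(6) - F(1) = (-216*log(3) - 216*log(2) + 72) - (1/3) = -216*log(3) - 216*log(2) + 215/3.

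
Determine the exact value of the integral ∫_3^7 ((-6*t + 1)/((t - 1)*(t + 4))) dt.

Factor the denominator: t**2 + 3*t - 4 = (t + 4)(t - 1).
Partial fractions: (-6*t + 1)/((t - 1)*(t + 4)) = -5/(t + 4) - 1/(t - 1).
An antiderivative is F(t) = -log(t - 1) - 5*log(t + 4).
Then F(7) - F(3) = (-5*log(11) - log(3) - log(2)) - (-5*log(7) - log(2)) = -5*log(11) - log(3) + 5*log(7).

-5*log(11) - log(3) + 5*log(7)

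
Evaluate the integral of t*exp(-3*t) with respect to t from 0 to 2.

Integrate by parts once (u = t, dv = exp(-3*t) dt).
An antiderivative is F(t) = (-3*t - 1)*exp(-3*t)/9.
Then F(2) - F(0) = (-7*exp(-6)/9) - (-1/9) = (-7 + exp(6))*exp(-6)/9.

(-7 + exp(6))*exp(-6)/9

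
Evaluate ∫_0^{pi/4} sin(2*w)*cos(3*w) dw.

-2/5 + 3*sqrt(2)/10

Use the identity sin(2*w)cos(3*w) = [sin(5*w) + sin(-w)]/2.
An antiderivative is F(w) = cos(w)/2 - cos(5*w)/10.
Then F(pi/4) - F(0) = (3*sqrt(2)/10) - (2/5) = -2/5 + 3*sqrt(2)/10.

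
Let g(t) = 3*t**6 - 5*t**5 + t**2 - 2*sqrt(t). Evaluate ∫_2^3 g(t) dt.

By the power rule, an antiderivative is F(t) = 3*t**7/7 - 5*t**6/6 - 4*t**(3/2)/3 + t**3/3.
Then F(3) - F(2) = (4743/14 - 4*sqrt(3)) - (88/21 - 8*sqrt(2)/3) = -4*sqrt(3) + 8*sqrt(2)/3 + 14053/42.

-4*sqrt(3) + 8*sqrt(2)/3 + 14053/42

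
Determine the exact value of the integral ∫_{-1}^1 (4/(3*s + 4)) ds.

An antiderivative is F(s) = 4*log(3*s + 4)/3.
Then F(1) - F(-1) = (4*log(7)/3) - (0) = 4*log(7)/3.

4*log(7)/3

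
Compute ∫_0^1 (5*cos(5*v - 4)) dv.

sin(4) + sin(1)

Let u = 5*v - 4, so du = 5 dv. When v = 0, u = -4; when v = 1, u = 1.
The integral becomes ∫ cos(u) du from -4 to 1, with antiderivative sin(u).
Back in v: F(v) = sin(5*v - 4).
Then F(1) - F(0) = (sin(1)) - (-sin(4)) = sin(4) + sin(1).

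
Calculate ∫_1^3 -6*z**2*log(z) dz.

Integrate by parts once (u = ln z, dv = -6*z**2 dz).
An antiderivative is F(z) = -2*z**3*(3*log(z) - 1)/3.
Then F(3) - F(1) = (18 - 54*log(3)) - (2/3) = 52/3 - 54*log(3).

52/3 - 54*log(3)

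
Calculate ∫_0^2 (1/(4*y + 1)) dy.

log(3)/2

An antiderivative is F(y) = log(4*y + 1)/4.
Then F(2) - F(0) = (log(3)/2) - (0) = log(3)/2.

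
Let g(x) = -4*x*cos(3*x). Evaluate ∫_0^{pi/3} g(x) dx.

8/9

Integrate by parts once (u = x, dv = -4*cos(3*x) dx).
An antiderivative is F(x) = -4*x*sin(3*x)/3 - 4*cos(3*x)/9.
Then F(pi/3) - F(0) = (4/9) - (-4/9) = 8/9.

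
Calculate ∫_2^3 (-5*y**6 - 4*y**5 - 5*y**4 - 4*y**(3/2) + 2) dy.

By the power rule, an antiderivative is F(y) = -5*y**7/7 - 2*y**6/3 - 8*y**(5/2)/5 - y**5 + 2*y.
Then F(3) - F(2) = (-15996/7 - 72*sqrt(3)/5) - (-3404/21 - 32*sqrt(2)/5) = -44584/21 - 72*sqrt(3)/5 + 32*sqrt(2)/5.

-44584/21 - 72*sqrt(3)/5 + 32*sqrt(2)/5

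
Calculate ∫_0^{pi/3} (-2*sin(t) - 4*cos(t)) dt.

An antiderivative is F(t) = -4*sin(t) + 2*cos(t).
Then F(pi/3) - F(0) = (1 - 2*sqrt(3)) - (2) = -2*sqrt(3) - 1.

-2*sqrt(3) - 1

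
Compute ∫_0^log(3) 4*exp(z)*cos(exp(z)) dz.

-4*sin(1) + 4*sin(3)

Let u = exp(z), so du = exp(z) dz. When z = 0, u = 1; when z = log(3), u = 3.
The integral becomes 4·∫ cos(u) du from 1 to 3, with antiderivative 4*sin(u).
Back in z: F(z) = 4*sin(exp(z)).
Then F(log(3)) - F(0) = (4*sin(3)) - (4*sin(1)) = -4*sin(1) + 4*sin(3).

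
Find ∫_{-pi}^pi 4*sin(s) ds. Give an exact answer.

An antiderivative is F(s) = -4*cos(s).
Then F(pi) - F(-pi) = (4) - (4) = 0.

0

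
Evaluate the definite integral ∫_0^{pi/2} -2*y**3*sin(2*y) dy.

Integrate by parts 3 times (u = y^3, dv = -2*sin(2*y) dy).
An antiderivative is F(y) = y**3*cos(2*y) - 3*y**2*sin(2*y)/2 - 3*y*cos(2*y)/2 + 3*sin(2*y)/4.
Then F(pi/2) - F(0) = (pi*(6 - pi**2)/8) - (0) = pi*(6 - pi**2)/8.

pi*(6 - pi**2)/8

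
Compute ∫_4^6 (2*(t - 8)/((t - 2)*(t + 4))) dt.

-10*log(2) + 4*log(5)

Factor the denominator: t**2 + 2*t - 8 = (t + 4)(t - 2).
Partial fractions: 2*(t - 8)/((t - 2)*(t + 4)) = 4/(t + 4) - 2/(t - 2).
An antiderivative is F(t) = -2*log(t - 2) + 4*log(t + 4).
Then F(6) - F(4) = (4*log(5)) - (10*log(2)) = -10*log(2) + 4*log(5).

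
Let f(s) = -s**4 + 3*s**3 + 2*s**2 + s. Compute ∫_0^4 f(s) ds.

568/15

By the power rule, an antiderivative is F(s) = -s**5/5 + 3*s**4/4 + 2*s**3/3 + s**2/2.
Then F(4) - F(0) = (568/15) - (0) = 568/15.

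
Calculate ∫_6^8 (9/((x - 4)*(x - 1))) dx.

Factor the denominator: x**2 - 5*x + 4 = (x - 1)(x - 4).
Partial fractions: 9/((x - 4)*(x - 1)) = -3/(x - 1) + 3/(x - 4).
An antiderivative is F(x) = 3*log(x - 4) - 3*log(x - 1).
Then F(8) - F(6) = (-3*log(7) + 6*log(2)) - (-3*log(5) + 3*log(2)) = -3*log(7) + 3*log(2) + 3*log(5).

-3*log(7) + 3*log(2) + 3*log(5)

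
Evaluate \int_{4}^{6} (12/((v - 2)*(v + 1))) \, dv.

Factor the denominator: v**2 - v - 2 = (v + 1)(v - 2).
Partial fractions: 12/((v - 2)*(v + 1)) = -4/(v + 1) + 4/(v - 2).
An antiderivative is F(v) = 4*log(v - 2) - 4*log(v + 1).
Then F(6) - F(4) = (-4*log(7) + 8*log(2)) - (-4*log(5) + 4*log(2)) = -4*log(7) + 4*log(2) + 4*log(5).

-4*log(7) + 4*log(2) + 4*log(5)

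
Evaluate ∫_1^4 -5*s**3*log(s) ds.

Integrate by parts once (u = ln s, dv = -5*s**3 ds).
An antiderivative is F(s) = -5*s**4*(4*log(s) - 1)/16.
Then F(4) - F(1) = (80 - 640*log(2)) - (5/16) = 1275/16 - 640*log(2).

1275/16 - 640*log(2)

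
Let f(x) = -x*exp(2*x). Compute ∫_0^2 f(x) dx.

-3*exp(4)/4 - 1/4

Integrate by parts once (u = x, dv = -exp(2*x) dx).
An antiderivative is F(x) = (-2*x + 1)*exp(2*x)/4.
Then F(2) - F(0) = (-3*exp(4)/4) - (1/4) = -3*exp(4)/4 - 1/4.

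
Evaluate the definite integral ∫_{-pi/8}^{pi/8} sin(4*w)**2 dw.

Use the identity sin^2(4*w) = (1 - cos(8*w))/2.
An antiderivative is F(w) = w/2 - sin(8*w)/16.
Then F(pi/8) - F(-pi/8) = (pi/16) - (-pi/16) = pi/8.

pi/8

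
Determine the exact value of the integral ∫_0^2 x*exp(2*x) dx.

1/4 + 3*exp(4)/4

Integrate by parts once (u = x, dv = exp(2*x) dx).
An antiderivative is F(x) = (2*x - 1)*exp(2*x)/4.
Then F(2) - F(0) = (3*exp(4)/4) - (-1/4) = 1/4 + 3*exp(4)/4.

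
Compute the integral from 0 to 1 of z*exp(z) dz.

Integrate by parts once (u = z, dv = exp(z) dz).
An antiderivative is F(z) = (z - 1)*exp(z).
Then F(1) - F(0) = (0) - (-1) = 1.

1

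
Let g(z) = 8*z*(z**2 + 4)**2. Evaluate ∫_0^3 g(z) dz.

2844

Let u = z**2 + 4, so du = 2*z dz. When z = 0, u = 4; when z = 3, u = 13.
The integral becomes 4·∫ u**2 du from 4 to 13, with antiderivative 4*u**3/3.
Back in z: F(z) = 4*(z**2 + 4)**3/3.
Then F(3) - F(0) = (8788/3) - (256/3) = 2844.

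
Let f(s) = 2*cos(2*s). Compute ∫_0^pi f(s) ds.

An antiderivative is F(s) = sin(2*s).
Then F(pi) - F(0) = (0) - (0) = 0.

0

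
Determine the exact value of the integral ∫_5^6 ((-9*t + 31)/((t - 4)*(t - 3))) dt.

-4*log(3) - log(2)

Factor the denominator: t**2 - 7*t + 12 = (t - 3)(t - 4).
Partial fractions: (-9*t + 31)/((t - 4)*(t - 3)) = -4/(t - 3) - 5/(t - 4).
An antiderivative is F(t) = -5*log(t - 4) - 4*log(t - 3).
Then F(6) - F(5) = (-4*log(3) - 5*log(2)) - (-log(16)) = -4*log(3) - log(2).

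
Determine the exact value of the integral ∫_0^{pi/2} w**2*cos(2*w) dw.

-pi/4

Integrate by parts twice (u = w^2, dv = cos(2*w) dw).
An antiderivative is F(w) = w**2*sin(2*w)/2 + w*cos(2*w)/2 - sin(2*w)/4.
Then F(pi/2) - F(0) = (-pi/4) - (0) = -pi/4.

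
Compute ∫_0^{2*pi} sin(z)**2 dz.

pi

Use the identity sin^2(z) = (1 - cos(2*z))/2.
An antiderivative is F(z) = z/2 - sin(2*z)/4.
Then F(2*pi) - F(0) = (pi) - (0) = pi.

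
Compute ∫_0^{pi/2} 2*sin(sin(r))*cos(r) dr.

Let u = sin(r), so du = cos(r) dr. When r = 0, u = 0; when r = pi/2, u = 1.
The integral becomes 2·∫ sin(u) du from 0 to 1, with antiderivative -2*cos(u).
Back in r: F(r) = -2*cos(sin(r)).
Then F(pi/2) - F(0) = (-2*cos(1)) - (-2) = 2 - 2*cos(1).

2 - 2*cos(1)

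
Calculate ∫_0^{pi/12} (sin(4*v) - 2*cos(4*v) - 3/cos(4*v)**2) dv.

An antiderivative is F(v) = -sin(4*v)/2 - cos(4*v)/4 - 3*tan(4*v)/4.
Then F(pi/12) - F(0) = (-sqrt(3) - 1/8) - (-1/4) = 1/8 - sqrt(3).

1/8 - sqrt(3)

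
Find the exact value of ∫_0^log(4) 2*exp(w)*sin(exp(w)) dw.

Let u = exp(w), so du = exp(w) dw. When w = 0, u = 1; when w = log(4), u = 4.
The integral becomes 2·∫ sin(u) du from 1 to 4, with antiderivative -2*cos(u).
Back in w: F(w) = -2*cos(exp(w)).
Then F(log(4)) - F(0) = (-2*cos(4)) - (-2*cos(1)) = 2*cos(1) - 2*cos(4).

2*cos(1) - 2*cos(4)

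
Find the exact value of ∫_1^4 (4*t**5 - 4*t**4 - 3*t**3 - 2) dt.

34287/20

By the power rule, an antiderivative is F(t) = 2*t**6/3 - 4*t**5/5 - 3*t**4/4 - 2*t.
Then F(4) - F(1) = (25672/15) - (-173/60) = 34287/20.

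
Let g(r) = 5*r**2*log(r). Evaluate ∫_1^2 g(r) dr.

-35/9 + 40*log(2)/3

Integrate by parts once (u = ln r, dv = 5*r**2 dr).
An antiderivative is F(r) = 5*r**3*(3*log(r) - 1)/9.
Then F(2) - F(1) = (-40/9 + 40*log(2)/3) - (-5/9) = -35/9 + 40*log(2)/3.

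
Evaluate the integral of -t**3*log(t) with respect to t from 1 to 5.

Integrate by parts once (u = ln t, dv = -t**3 dt).
An antiderivative is F(t) = -t**4*(4*log(t) - 1)/16.
Then F(5) - F(1) = (625/16 - 625*log(5)/4) - (1/16) = 39 - 625*log(5)/4.

39 - 625*log(5)/4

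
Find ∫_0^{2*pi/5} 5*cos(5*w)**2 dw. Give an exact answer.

Use the identity cos^2(5*w) = (1 + cos(10*w))/2.
An antiderivative is F(w) = 5*w/2 + sin(10*w)/4.
Then F(2*pi/5) - F(0) = (pi) - (0) = pi.

pi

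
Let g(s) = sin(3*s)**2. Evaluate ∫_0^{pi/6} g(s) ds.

Use the identity sin^2(3*s) = (1 - cos(6*s))/2.
An antiderivative is F(s) = s/2 - sin(6*s)/12.
Then F(pi/6) - F(0) = (pi/12) - (0) = pi/12.

pi/12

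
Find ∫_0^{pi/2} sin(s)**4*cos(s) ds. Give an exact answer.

1/5

Let u = sin(s), so du = cos(s) ds. When s = 0, u = 0; when s = pi/2, u = 1.
The integral becomes ∫ u**4 du from 0 to 1, with antiderivative u**5/5.
Back in s: F(s) = sin(s)**5/5.
Then F(pi/2) - F(0) = (1/5) - (0) = 1/5.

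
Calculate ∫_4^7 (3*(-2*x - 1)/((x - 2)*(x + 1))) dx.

-4*log(5) + 2*log(2)

Factor the denominator: x**2 - x - 2 = (x + 1)(x - 2).
Partial fractions: 3*(-2*x - 1)/((x - 2)*(x + 1)) = -1/(x + 1) - 5/(x - 2).
An antiderivative is F(x) = -5*log(x - 2) - log(x + 1).
Then F(7) - F(4) = (-5*log(5) - 3*log(2)) - (-5*log(2) - log(5)) = -4*log(5) + 2*log(2).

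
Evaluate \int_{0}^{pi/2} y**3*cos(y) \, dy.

-3*pi + pi**3/8 + 6

Integrate by parts 3 times (u = y^3, dv = cos(y) dy).
An antiderivative is F(y) = y**3*sin(y) + 3*y**2*cos(y) - 6*y*sin(y) - 6*cos(y).
Then F(pi/2) - F(0) = (pi*(-24 + pi**2)/8) - (-6) = -3*pi + pi**3/8 + 6.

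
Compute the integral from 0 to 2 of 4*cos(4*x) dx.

sin(8)

Let u = 4*x, so du = 4 dx. When x = 0, u = 0; when x = 2, u = 8.
The integral becomes ∫ cos(u) du from 0 to 8, with antiderivative sin(u).
Back in x: F(x) = sin(4*x).
Then F(2) - F(0) = (sin(8)) - (0) = sin(8).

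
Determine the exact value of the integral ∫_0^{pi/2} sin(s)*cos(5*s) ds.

Use the identity sin(s)cos(5*s) = [sin(6*s) + sin(-4*s)]/2.
An antiderivative is F(s) = cos(4*s)/8 - cos(6*s)/12.
Then F(pi/2) - F(0) = (5/24) - (1/24) = 1/6.

1/6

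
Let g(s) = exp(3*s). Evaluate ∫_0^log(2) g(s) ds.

7/3

Let u = exp(s), so du = exp(s) ds. When s = 0, u = 1; when s = log(2), u = 2.
The integral becomes ∫ u**2 du from 1 to 2, with antiderivative u**3/3.
Back in s: F(s) = exp(3*s)/3.
Then F(log(2)) - F(0) = (8/3) - (1/3) = 7/3.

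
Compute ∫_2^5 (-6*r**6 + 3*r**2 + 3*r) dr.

-933885/14

By the power rule, an antiderivative is F(r) = -6*r**7/7 + r**3 + 3*r**2/2.
Then F(5) - F(2) = (-935225/14) - (-670/7) = -933885/14.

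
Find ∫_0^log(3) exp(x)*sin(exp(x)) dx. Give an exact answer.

Let u = exp(x), so du = exp(x) dx. When x = 0, u = 1; when x = log(3), u = 3.
The integral becomes ∫ sin(u) du from 1 to 3, with antiderivative -cos(u).
Back in x: F(x) = -cos(exp(x)).
Then F(log(3)) - F(0) = (-cos(3)) - (-cos(1)) = cos(1) - cos(3).

cos(1) - cos(3)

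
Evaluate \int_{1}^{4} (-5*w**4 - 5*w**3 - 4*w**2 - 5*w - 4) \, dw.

-5901/4

By the power rule, an antiderivative is F(w) = -w**5 - 5*w**4/4 - 4*w**3/3 - 5*w**2/2 - 4*w.
Then F(4) - F(1) = (-4456/3) - (-121/12) = -5901/4.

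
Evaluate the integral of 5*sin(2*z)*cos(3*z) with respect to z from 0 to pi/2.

Use the identity sin(2*z)cos(3*z) = [sin(5*z) + sin(-z)]/2.
An antiderivative is F(z) = 5*cos(z)/2 - cos(5*z)/2.
Then F(pi/2) - F(0) = (0) - (2) = -2.

-2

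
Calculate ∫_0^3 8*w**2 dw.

Let u = 2*w, so du = 2 dw. When w = 0, u = 0; when w = 3, u = 6.
The integral becomes ∫ u**2 du from 0 to 6, with antiderivative u**3/3.
Back in w: F(w) = 8*w**3/3.
Then F(3) - F(0) = (72) - (0) = 72.

72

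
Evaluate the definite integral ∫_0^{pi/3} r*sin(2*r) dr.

Integrate by parts once (u = r, dv = sin(2*r) dr).
An antiderivative is F(r) = -r*cos(2*r)/2 + sin(2*r)/4.
Then F(pi/3) - F(0) = (sqrt(3)/8 + pi/12) - (0) = sqrt(3)/8 + pi/12.

sqrt(3)/8 + pi/12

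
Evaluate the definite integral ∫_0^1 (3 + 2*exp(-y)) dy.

An antiderivative is F(y) = 3*y - 2*exp(-y).
Then F(1) - F(0) = (3 - 2*exp(-1)) - (-2) = 5 - 2*exp(-1).

5 - 2*exp(-1)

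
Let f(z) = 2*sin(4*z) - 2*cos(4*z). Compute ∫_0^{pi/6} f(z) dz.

3/4 - sqrt(3)/4

An antiderivative is F(z) = -sin(4*z)/2 - cos(4*z)/2.
Then F(pi/6) - F(0) = (1/4 - sqrt(3)/4) - (-1/2) = 3/4 - sqrt(3)/4.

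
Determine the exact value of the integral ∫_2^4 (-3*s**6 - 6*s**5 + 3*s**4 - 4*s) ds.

-364968/35

By the power rule, an antiderivative is F(s) = -3*s**7/7 - s**6 + 3*s**5/5 - 2*s**2.
Then F(4) - F(2) = (-368736/35) - (-3768/35) = -364968/35.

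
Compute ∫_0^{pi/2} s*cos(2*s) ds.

Integrate by parts once (u = s, dv = cos(2*s) ds).
An antiderivative is F(s) = s*sin(2*s)/2 + cos(2*s)/4.
Then F(pi/2) - F(0) = (-1/4) - (1/4) = -1/2.

-1/2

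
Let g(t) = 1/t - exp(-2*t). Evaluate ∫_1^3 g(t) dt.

An antiderivative is F(t) = log(t) + exp(-2*t)/2.
Then F(3) - F(1) = (exp(-6)/2 + log(3)) - (exp(-2)/2) = -exp(-2)/2 + exp(-6)/2 + log(3).

-exp(-2)/2 + exp(-6)/2 + log(3)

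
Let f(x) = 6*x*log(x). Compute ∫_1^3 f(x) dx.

-12 + 27*log(3)

Integrate by parts once (u = ln x, dv = 6*x dx).
An antiderivative is F(x) = 3*x**2*(2*log(x) - 1)/2.
Then F(3) - F(1) = (-27/2 + 27*log(3)) - (-3/2) = -12 + 27*log(3).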